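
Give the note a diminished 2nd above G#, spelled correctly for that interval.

Ab

A second above G lands on the letter A.
A diminished second spans 0 semitones, so G# moves to pitch class 8. On the letter A that is Ab.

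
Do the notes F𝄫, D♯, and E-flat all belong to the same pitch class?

Yes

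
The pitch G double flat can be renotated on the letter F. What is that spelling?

Plain F sits at the same pitch as Gbb, so on the letter F the same pitch needs a natural: F.

F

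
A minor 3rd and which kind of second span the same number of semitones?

augmented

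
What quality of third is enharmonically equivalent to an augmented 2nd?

An augmented second spans 3 semitones.
A third spanning 3 semitones is minor (the major third is 4).

minor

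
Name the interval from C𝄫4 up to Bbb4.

major seventh

Counting letters C–D–E–F–G–A–B gives a seventh.
Cbb→Bbb = 11 semitones, exactly the major seventh.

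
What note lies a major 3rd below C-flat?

A third below C lands on the letter A.
A major third spans 4 semitones, so Cb moves to pitch class 7. On the letter A that is Abb.

Abb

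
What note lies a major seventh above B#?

B up a major seventh is A#, so the target letter is A.
From B#, a major seventh is 11 semitones up: A##.

A##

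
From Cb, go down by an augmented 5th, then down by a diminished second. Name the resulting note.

An augmented fifth down from Cb is Fbb (letter F, 8 semitones down).
A diminished second down from Fbb is Eb (letter E, 0 semitones down).

Eb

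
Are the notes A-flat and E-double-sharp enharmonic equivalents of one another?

Ab is pitch class 8; E## is pitch class 6.
The pitch classes differ (8 vs. 6), so they are not enharmonic equivalents.

No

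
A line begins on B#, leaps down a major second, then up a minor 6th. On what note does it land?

F#

A major second down from B# is A# (letter A, 2 semitones down).
A minor sixth up from A# is F# (letter F, 8 semitones up).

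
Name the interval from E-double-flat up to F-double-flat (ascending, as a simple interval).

Counting letters E–F gives a second.
Ebb→Fbb = 1 semitone, 1 narrower than the major second (2), so minor.

minor second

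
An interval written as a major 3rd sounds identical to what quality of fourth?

diminished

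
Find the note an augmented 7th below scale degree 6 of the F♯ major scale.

Scale degree 6 of F# major is D#.
An augmented seventh (12 semitones) below D# lands on the letter E, giving Eb.

Eb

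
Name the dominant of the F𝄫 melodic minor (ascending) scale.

Cbb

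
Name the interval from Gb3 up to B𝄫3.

Counting letters G–A–B gives a third.
Gb→Bbb = 3 semitones, 1 narrower than the major third (4), so minor.

minor third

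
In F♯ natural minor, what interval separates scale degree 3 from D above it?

perfect fourth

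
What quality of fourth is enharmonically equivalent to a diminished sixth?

A diminished sixth spans 7 semitones.
A fourth spanning 7 semitones is doubly augmented (the perfect fourth is 5).

doubly augmented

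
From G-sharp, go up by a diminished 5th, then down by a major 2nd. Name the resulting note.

C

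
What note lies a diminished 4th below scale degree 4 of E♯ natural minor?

Scale degree 4 of E# natural minor is A#.
A diminished fourth (4 semitones) below A# lands on the letter E, giving E##.

E##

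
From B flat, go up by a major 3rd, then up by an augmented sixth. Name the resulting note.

B#

A major third up from Bb is D (letter D, 4 semitones up).
An augmented sixth up from D is B# (letter B, 10 semitones up).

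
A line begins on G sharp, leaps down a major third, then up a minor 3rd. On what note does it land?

G

A major third down from G# is E (letter E, 4 semitones down).
A minor third up from E is G (letter G, 3 semitones up).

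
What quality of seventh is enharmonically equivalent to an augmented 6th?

An augmented sixth spans 10 semitones.
A seventh spanning 10 semitones is minor (the major seventh is 11).

minor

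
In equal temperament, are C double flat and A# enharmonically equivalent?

Cbb is pitch class 10; A# is pitch class 10.
All spellings map to pitch class 10, so they are enharmonically equivalent.

Yes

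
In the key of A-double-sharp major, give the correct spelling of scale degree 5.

E##

Degree 5 takes the letter 4 steps above A, which is E.
In major, degree 5 sits 7 semitones above the tonic. A## + 7 semitones is pitch class 6, spelled on E as E##.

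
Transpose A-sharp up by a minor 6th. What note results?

F#

A up a major sixth is F#, so the target letter is F.
From A#, a minor sixth is 8 semitones up: F#.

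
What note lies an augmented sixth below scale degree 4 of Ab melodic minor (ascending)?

Fbb

Scale degree 4 of Ab melodic minor (ascending) is Db.
An augmented sixth (10 semitones) below Db lands on the letter F, giving Fbb.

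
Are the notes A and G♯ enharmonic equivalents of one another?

No

Two spellings are enharmonically equivalent only if they share a pitch class.
Here A → 9, G# → 8; 8 ≠ 9, so they are not.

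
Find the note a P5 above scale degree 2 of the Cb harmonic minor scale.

Ab

Scale degree 2 of Cb harmonic minor is Db.
A perfect fifth (7 semitones) above Db lands on the letter A, giving Ab.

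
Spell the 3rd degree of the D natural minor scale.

F

Degree 3 takes the letter 2 steps above D, which is F.
In natural minor, degree 3 sits 3 semitones above the tonic. D + 3 semitones is pitch class 5, spelled on F as F.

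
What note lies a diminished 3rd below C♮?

A#

C down a major third is Ab, so the target letter is A.
From C, a diminished third is 2 semitones down: A#.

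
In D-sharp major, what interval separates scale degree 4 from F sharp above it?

minor seventh

Scale degree 4 of D# major is G#.
G# up to F#: letters G→F make it a seventh; 10 semitones makes it minor.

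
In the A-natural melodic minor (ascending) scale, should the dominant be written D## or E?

Each scale degree takes a distinct letter name. Degree 5 of a scale on A must use the letter E.
E and D## are enharmonically the same pitch, but only E uses the letter E, so it is the correct spelling here.

E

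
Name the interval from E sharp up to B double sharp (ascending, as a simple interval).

Counting letters E–F–G–A–B gives a fifth.
E#→B## = 8 semitones, 1 wider than the perfect fifth (7), so augmented.

augmented fifth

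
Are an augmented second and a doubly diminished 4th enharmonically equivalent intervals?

Yes

An augmented second spans 3 semitones; a doubly diminished fourth spans 3.
They are enharmonically equivalent.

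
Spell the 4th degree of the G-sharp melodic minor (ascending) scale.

Degree 4 takes the letter 3 steps above G, which is C.
In melodic minor (ascending), degree 4 sits 5 semitones above the tonic. G# + 5 semitones is pitch class 1, spelled on C as C#.

C#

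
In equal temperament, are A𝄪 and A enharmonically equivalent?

A## is pitch class 11; A is pitch class 9.
The pitch classes differ (11 vs. 9), so they are not enharmonic equivalents.

No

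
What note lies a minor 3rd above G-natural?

Bb

G up a major third is B, so the target letter is B.
From G, a minor third is 3 semitones up: Bb.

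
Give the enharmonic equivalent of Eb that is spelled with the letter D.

Eb is pitch class 3. The letter D alone is pitch class 2.
To reach pitch class 3 from D requires an offset of +1 semitone, i.e. sharp: D#.

D#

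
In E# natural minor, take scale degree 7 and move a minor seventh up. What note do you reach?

C#

Scale degree 7 of E# natural minor is D#.
A minor seventh (10 semitones) above D# lands on the letter C, giving C#.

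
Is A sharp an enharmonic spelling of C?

No

Two spellings are enharmonically equivalent only if they share a pitch class.
Here A# → 10, C → 0; 0 ≠ 10, so they are not.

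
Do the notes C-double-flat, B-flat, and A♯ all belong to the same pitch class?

Cbb is pitch class 10; Bb is pitch class 10; A# is pitch class 10.
All spellings map to pitch class 10, so they are enharmonically equivalent.

Yes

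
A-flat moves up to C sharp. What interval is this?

augmented third

Counting letters A–B–C gives a third.
Ab→C# = 5 semitones, 1 wider than the major third (4), so augmented.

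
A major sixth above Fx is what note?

F up a major sixth is D, so the target letter is D.
From F##, a major sixth is 9 semitones up: D##.

D##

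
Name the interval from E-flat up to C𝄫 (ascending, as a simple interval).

diminished sixth

Counting letters E–F–G–A–B–C gives a sixth.
Eb→Cbb = 7 semitones, 2 narrower than the major sixth (9), so diminished.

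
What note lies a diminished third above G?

Bbb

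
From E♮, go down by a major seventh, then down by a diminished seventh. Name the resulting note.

A major seventh down from E is F (letter F, 11 semitones down).
A diminished seventh down from F is G# (letter G, 9 semitones down).

G#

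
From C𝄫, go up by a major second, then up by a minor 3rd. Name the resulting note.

Fbb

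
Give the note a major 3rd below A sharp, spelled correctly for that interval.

F#

A third below A lands on the letter F.
A major third spans 4 semitones, so A# moves to pitch class 6. On the letter F that is F#.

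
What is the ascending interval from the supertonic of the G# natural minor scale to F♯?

The supertonic of G# natural minor is A#.
A# up to F#: letters A→F make it a sixth; 8 semitones makes it minor.

minor sixth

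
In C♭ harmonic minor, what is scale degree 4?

Fb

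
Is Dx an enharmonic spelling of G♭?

No

Two spellings are enharmonically equivalent only if they share a pitch class.
Here D## → 4, Gb → 6; 4 ≠ 6, so they are not.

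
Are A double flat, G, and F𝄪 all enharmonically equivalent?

Abb is pitch class 7; G is pitch class 7; F## is pitch class 7.
All spellings map to pitch class 7, so they are enharmonically equivalent.

Yes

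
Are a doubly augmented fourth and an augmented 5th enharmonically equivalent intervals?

A doubly augmented fourth spans 7 semitones; an augmented fifth spans 8.
The spans differ, so they are not enharmonic equivalents.

No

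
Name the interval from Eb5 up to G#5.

The letter names run E→G, a span of 2 letter steps, so the interval is some kind of third.
Eb to G# is 5 semitones. A major third is 4, so 5 makes it augmented.

augmented third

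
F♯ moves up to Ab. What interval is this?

diminished third

The letter names run F→A, a span of 2 letter steps, so the interval is some kind of third.
F# to Ab is 2 semitones. A major third is 4, so 2 makes it diminished.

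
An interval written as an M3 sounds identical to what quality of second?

doubly augmented

A major third spans 4 semitones.
A second spanning 4 semitones is doubly augmented (the major second is 2).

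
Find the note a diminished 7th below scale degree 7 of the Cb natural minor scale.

C

Scale degree 7 of Cb natural minor is Bbb.
A diminished seventh (9 semitones) below Bbb lands on the letter C, giving C.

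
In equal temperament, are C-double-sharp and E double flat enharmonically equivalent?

C## is pitch class 2; Ebb is pitch class 2.
All spellings map to pitch class 2, so they are enharmonically equivalent.

Yes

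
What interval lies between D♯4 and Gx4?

Counting letters D–E–F–G gives a fourth.
D#→G## = 6 semitones, 1 wider than the perfect fourth (5), so augmented.

augmented fourth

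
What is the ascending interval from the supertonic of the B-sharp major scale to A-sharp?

minor sixth

The supertonic of B# major is C##.
C## up to A#: letters C→A make it a sixth; 8 semitones makes it minor.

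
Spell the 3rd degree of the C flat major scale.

Degree 3 takes the letter 2 steps above C, which is E.
In major, degree 3 sits 4 semitones above the tonic. Cb + 4 semitones is pitch class 3, spelled on E as Eb.

Eb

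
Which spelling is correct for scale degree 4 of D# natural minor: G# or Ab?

Each scale degree takes a distinct letter name. Degree 4 of a scale on D must use the letter G.
G# and Ab are enharmonically the same pitch, but only G# uses the letter G, so it is the correct spelling here.

G#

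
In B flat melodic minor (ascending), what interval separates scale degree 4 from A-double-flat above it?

Scale degree 4 of Bb melodic minor (ascending) is Eb.
Eb up to Abb: letters E→A make it a fourth; 4 semitones makes it diminished.

diminished fourth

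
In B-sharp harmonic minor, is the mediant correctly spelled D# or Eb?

D#

Each scale degree takes a distinct letter name. Degree 3 of a scale on B must use the letter D.
D# and Eb are enharmonically the same pitch, but only D# uses the letter D, so it is the correct spelling here.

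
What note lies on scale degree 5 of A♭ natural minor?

The Ab natural minor scale runs Ab Bb Cb Db Eb Fb Gb.
Degree 5 is Eb.

Eb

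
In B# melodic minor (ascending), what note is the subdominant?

E#

Degree 4 takes the letter 3 steps above B, which is E.
In melodic minor (ascending), degree 4 sits 5 semitones above the tonic. B# + 5 semitones is pitch class 5, spelled on E as E#.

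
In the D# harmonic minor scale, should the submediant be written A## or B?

Each scale degree takes a distinct letter name. Degree 6 of a scale on D must use the letter B.
B and A## are enharmonically the same pitch, but only B uses the letter B, so it is the correct spelling here.

B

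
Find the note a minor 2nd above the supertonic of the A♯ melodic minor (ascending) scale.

The supertonic of A# melodic minor (ascending) is B#.
A minor second (1 semitone) above B# lands on the letter C, giving C#.

C#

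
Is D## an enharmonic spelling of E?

Yes

D## is pitch class 4; E is pitch class 4.
All spellings map to pitch class 4, so they are enharmonically equivalent.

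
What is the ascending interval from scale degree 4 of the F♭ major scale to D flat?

Scale degree 4 of Fb major is Bbb.
Bbb up to Db: letters B→D make it a third; 4 semitones makes it major.

major third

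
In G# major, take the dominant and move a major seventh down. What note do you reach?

E

The dominant of G# major is D#.
A major seventh (11 semitones) below D# lands on the letter E, giving E.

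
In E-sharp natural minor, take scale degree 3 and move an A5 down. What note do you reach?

C

Scale degree 3 of E# natural minor is G#.
An augmented fifth (8 semitones) below G# lands on the letter C, giving C.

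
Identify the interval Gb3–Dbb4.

diminished fifth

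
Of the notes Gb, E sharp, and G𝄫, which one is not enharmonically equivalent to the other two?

Gb

In 12-tone equal temperament, enharmonic equivalents share a pitch class. Gb is pitch class 6; E# is pitch class 5; Gbb is pitch class 5.
E# and Gbb share pitch class 5, while Gb is pitch class 6.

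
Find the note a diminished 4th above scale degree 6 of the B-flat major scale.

Cb

Scale degree 6 of Bb major is G.
A diminished fourth (4 semitones) above G lands on the letter C, giving Cb.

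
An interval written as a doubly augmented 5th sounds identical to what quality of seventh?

diminished

A doubly augmented fifth spans 9 semitones.
A seventh spanning 9 semitones is diminished (the major seventh is 11).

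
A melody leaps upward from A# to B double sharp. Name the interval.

Counting letters A–B gives a second.
A#→B## = 3 semitones, 1 wider than the major second (2), so augmented.

augmented second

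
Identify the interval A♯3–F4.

Counting letters A–B–C–D–E–F gives a sixth.
A#→F = 7 semitones, 2 narrower than the major sixth (9), so diminished.

diminished sixth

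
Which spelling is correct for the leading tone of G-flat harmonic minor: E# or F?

F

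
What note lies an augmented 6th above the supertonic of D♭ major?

C#

The supertonic of Db major is Eb.
An augmented sixth (10 semitones) above Eb lands on the letter C, giving C#.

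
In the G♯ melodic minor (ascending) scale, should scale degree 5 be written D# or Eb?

D#

Each scale degree takes a distinct letter name. Degree 5 of a scale on G must use the letter D.
D# and Eb are enharmonically the same pitch, but only D# uses the letter D, so it is the correct spelling here.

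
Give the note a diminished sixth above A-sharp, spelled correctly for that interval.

F

A sixth above A lands on the letter F.
A diminished sixth spans 7 semitones, so A# moves to pitch class 5. On the letter F that is F.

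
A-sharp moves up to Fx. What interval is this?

The letter names run A→F, a span of 5 letter steps, so the interval is some kind of sixth.
A# to F## is 9 semitones. A major sixth is 9, so 9 makes it major.

major sixth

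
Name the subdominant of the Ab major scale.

Db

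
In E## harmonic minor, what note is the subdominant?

Degree 4 takes the letter 3 steps above E, which is A.
In harmonic minor, degree 4 sits 5 semitones above the tonic. E## + 5 semitones is pitch class 11, spelled on A as A##.

A##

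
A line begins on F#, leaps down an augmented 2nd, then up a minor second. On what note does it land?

Fb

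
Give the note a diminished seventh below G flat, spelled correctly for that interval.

A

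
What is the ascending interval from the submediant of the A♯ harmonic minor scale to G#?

The submediant of A# harmonic minor is F#.
F# up to G#: letters F→G make it a second; 2 semitones makes it major.

major second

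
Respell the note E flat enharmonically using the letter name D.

D#

Eb is pitch class 3. The letter D alone is pitch class 2.
To reach pitch class 3 from D requires an offset of +1 semitone, i.e. sharp: D#.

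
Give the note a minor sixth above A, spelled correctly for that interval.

F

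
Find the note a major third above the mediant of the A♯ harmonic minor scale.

The mediant of A# harmonic minor is C#.
A major third (4 semitones) above C# lands on the letter E, giving E#.

E#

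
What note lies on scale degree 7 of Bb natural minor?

The Bb natural minor scale runs Bb C Db Eb F Gb Ab.
Degree 7 is Ab.

Ab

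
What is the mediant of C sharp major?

The C# major scale runs C# D# E# F# G# A# B#.
Degree 3 is E#.

E#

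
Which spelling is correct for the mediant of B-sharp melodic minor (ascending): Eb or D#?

Each scale degree takes a distinct letter name. Degree 3 of a scale on B must use the letter D.
D# and Eb are enharmonically the same pitch, but only D# uses the letter D, so it is the correct spelling here.

D#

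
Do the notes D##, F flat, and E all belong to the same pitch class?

D## is pitch class 4; Fb is pitch class 4; E is pitch class 4.
All spellings map to pitch class 4, so they are enharmonically equivalent.

Yes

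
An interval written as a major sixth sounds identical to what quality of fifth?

A major sixth spans 9 semitones.
A fifth spanning 9 semitones is doubly augmented (the perfect fifth is 7).

doubly augmented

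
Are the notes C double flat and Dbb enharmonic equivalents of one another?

Cbb is pitch class 10; Dbb is pitch class 0.
The pitch classes differ (10 vs. 0), so they are not enharmonic equivalents.

No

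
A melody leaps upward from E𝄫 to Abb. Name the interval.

perfect fourth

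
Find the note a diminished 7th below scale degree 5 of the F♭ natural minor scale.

Scale degree 5 of Fb natural minor is Cb.
A diminished seventh (9 semitones) below Cb lands on the letter D, giving D.

D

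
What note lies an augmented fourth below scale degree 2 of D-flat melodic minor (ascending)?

Bbb

Scale degree 2 of Db melodic minor (ascending) is Eb.
An augmented fourth (6 semitones) below Eb lands on the letter B, giving Bbb.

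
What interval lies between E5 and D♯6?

major seventh

The letter names run E→D, a span of 6 letter steps, so the interval is some kind of seventh.
E to D# is 11 semitones. A major seventh is 11, so 11 makes it major.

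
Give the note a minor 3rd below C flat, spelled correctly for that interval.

C down a major third is Ab, so the target letter is A.
From Cb, a minor third is 3 semitones down: Ab.

Ab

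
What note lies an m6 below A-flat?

C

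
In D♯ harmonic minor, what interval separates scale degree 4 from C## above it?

augmented fourth

Scale degree 4 of D# harmonic minor is G#.
G# up to C##: letters G→C make it a fourth; 6 semitones makes it augmented.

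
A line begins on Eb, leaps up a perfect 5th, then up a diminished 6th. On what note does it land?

A perfect fifth up from Eb is Bb (letter B, 7 semitones up).
A diminished sixth up from Bb is Gbb (letter G, 7 semitones up).

Gbb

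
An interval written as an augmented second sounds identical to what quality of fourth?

doubly diminished

An augmented second spans 3 semitones.
A fourth spanning 3 semitones is doubly diminished (the perfect fourth is 5).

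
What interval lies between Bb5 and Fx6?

doubly augmented fifth

The letter names run B→F, a span of 4 letter steps, so the interval is some kind of fifth.
Bb to F## is 9 semitones. A perfect fifth is 7, so 9 makes it doubly augmented.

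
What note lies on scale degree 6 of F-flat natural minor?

The Fb natural minor scale runs Fb Gb Abb Bbb Cb Dbb Ebb.
Degree 6 is Dbb.

Dbb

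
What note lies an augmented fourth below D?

D down a perfect fourth is A, so the target letter is A.
From D, an augmented fourth is 6 semitones down: Ab.

Ab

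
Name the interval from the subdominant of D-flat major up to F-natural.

The subdominant of Db major is Gb.
Gb up to F: letters G→F make it a seventh; 11 semitones makes it major.

major seventh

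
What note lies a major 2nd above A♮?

B

A up a major second is B, so the target letter is B.
From A, a major second is 2 semitones up: B.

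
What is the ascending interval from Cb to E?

augmented third

The letter names run C→E, a span of 2 letter steps, so the interval is some kind of third.
Cb to E is 5 semitones. A major third is 4, so 5 makes it augmented.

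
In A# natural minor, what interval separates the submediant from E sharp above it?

The submediant of A# natural minor is F#.
F# up to E#: letters F→E make it a seventh; 11 semitones makes it major.

major seventh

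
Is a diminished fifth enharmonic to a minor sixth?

No

A diminished fifth spans 6 semitones; a minor sixth spans 8.
The spans differ, so they are not enharmonic equivalents.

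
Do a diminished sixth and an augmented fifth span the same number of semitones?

A diminished sixth spans 7 semitones; an augmented fifth spans 8.
The spans differ, so they are not enharmonic equivalents.

No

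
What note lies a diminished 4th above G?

Cb

G up a perfect fourth is C, so the target letter is C.
From G, a diminished fourth is 4 semitones up: Cb.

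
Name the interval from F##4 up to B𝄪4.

The letter names run F→B, a span of 3 letter steps, so the interval is some kind of fourth.
F## to B## is 6 semitones. A perfect fourth is 5, so 6 makes it augmented.

augmented fourth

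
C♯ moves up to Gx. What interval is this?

augmented fifth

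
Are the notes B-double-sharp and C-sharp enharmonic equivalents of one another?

B## = pitch class 1 and C# = pitch class 1 — the same pitch class, so they are enharmonic equivalents.

Yes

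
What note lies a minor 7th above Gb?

Fb

A seventh above G lands on the letter F.
A minor seventh spans 10 semitones, so Gb moves to pitch class 4. On the letter F that is Fb.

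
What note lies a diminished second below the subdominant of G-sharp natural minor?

The subdominant of G# natural minor is C#.
A diminished second (0 semitones) below C# lands on the letter B, giving B##.

B##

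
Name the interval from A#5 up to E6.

Counting letters A–B–C–D–E gives a fifth.
A#→E = 6 semitones, 1 narrower than the perfect fifth (7), so diminished.

diminished fifth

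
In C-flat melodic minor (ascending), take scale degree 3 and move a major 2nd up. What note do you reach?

Scale degree 3 of Cb melodic minor (ascending) is Ebb.
A major second (2 semitones) above Ebb lands on the letter F, giving Fb.

Fb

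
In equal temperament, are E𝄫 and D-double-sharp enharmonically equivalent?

Ebb is pitch class 2; D## is pitch class 4.
The pitch classes differ (2 vs. 4), so they are not enharmonic equivalents.

No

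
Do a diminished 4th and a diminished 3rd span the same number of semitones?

No

A diminished fourth spans 4 semitones; a diminished third spans 2.
The spans differ, so they are not enharmonic equivalents.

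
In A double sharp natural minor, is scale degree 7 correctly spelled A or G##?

G##

Each scale degree takes a distinct letter name. Degree 7 of a scale on A must use the letter G.
G## and A are enharmonically the same pitch, but only G## uses the letter G, so it is the correct spelling here.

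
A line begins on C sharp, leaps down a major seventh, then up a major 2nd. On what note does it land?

E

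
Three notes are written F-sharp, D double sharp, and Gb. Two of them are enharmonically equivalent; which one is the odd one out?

D##

In 12-tone equal temperament, enharmonic equivalents share a pitch class. F# is pitch class 6; D## is pitch class 4; Gb is pitch class 6.
F# and Gb share pitch class 6, while D## is pitch class 4.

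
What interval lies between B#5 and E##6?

Counting letters B–C–D–E gives a fourth.
B#→E## = 6 semitones, 1 wider than the perfect fourth (5), so augmented.

augmented fourth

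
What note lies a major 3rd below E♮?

C

E down a major third is C, so the target letter is C.
From E, a major third is 4 semitones down: C.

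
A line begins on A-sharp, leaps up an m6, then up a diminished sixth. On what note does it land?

Db

A minor sixth up from A# is F# (letter F, 8 semitones up).
A diminished sixth up from F# is Db (letter D, 7 semitones up).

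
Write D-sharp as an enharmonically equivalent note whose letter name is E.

Plain E sits 1 semitone above D#, so on the letter E the same pitch needs a flat: Eb.

Eb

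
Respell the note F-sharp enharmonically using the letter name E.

E##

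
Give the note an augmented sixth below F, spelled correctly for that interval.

F down a major sixth is Ab, so the target letter is A.
From F, an augmented sixth is 10 semitones down: Abb.

Abb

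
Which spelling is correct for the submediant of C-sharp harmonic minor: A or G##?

A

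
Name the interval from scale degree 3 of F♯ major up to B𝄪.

augmented second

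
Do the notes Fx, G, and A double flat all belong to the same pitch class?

F## is pitch class 7; G is pitch class 7; Abb is pitch class 7.
All spellings map to pitch class 7, so they are enharmonically equivalent.

Yes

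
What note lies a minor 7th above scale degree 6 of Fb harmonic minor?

Cbb

Scale degree 6 of Fb harmonic minor is Dbb.
A minor seventh (10 semitones) above Dbb lands on the letter C, giving Cbb.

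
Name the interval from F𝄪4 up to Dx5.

major sixth

The letter names run F→D, a span of 5 letter steps, so the interval is some kind of sixth.
F## to D## is 9 semitones. A major sixth is 9, so 9 makes it major.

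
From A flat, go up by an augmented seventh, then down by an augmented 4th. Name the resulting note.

D

An augmented seventh up from Ab is G# (letter G, 12 semitones up).
An augmented fourth down from G# is D (letter D, 6 semitones down).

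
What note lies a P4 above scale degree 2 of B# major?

Scale degree 2 of B# major is C##.
A perfect fourth (5 semitones) above C## lands on the letter F, giving F##.

F##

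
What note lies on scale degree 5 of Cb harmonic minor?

Gb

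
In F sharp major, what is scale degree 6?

D#

Degree 6 takes the letter 5 steps above F, which is D.
In major, degree 6 sits 9 semitones above the tonic. F# + 9 semitones is pitch class 3, spelled on D as D#.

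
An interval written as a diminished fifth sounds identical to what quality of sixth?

doubly diminished

A diminished fifth spans 6 semitones.
A sixth spanning 6 semitones is doubly diminished (the major sixth is 9).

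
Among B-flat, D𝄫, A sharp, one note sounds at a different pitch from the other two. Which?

Dbb

In 12-tone equal temperament, enharmonic equivalents share a pitch class. Bb is pitch class 10; Dbb is pitch class 0; A# is pitch class 10.
Bb and A# share pitch class 10, while Dbb is pitch class 0.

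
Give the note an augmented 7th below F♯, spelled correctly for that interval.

Gb

F down a major seventh is Gb, so the target letter is G.
From F#, an augmented seventh is 12 semitones down: Gb.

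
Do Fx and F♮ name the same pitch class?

No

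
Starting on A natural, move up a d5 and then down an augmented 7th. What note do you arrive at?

Fbb

A diminished fifth up from A is Eb (letter E, 6 semitones up).
An augmented seventh down from Eb is Fbb (letter F, 12 semitones down).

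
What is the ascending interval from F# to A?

minor third

The letter names run F→A, a span of 2 letter steps, so the interval is some kind of third.
F# to A is 3 semitones. A major third is 4, so 3 makes it minor.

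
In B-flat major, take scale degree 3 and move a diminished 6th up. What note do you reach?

Bbb

Scale degree 3 of Bb major is D.
A diminished sixth (7 semitones) above D lands on the letter B, giving Bbb.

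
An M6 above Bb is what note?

B up a major sixth is G#, so the target letter is G.
From Bb, a major sixth is 9 semitones up: G.

G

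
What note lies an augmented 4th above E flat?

A fourth above E lands on the letter A.
An augmented fourth spans 6 semitones, so Eb moves to pitch class 9. On the letter A that is A.

A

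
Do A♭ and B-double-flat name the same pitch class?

No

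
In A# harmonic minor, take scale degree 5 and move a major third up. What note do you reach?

Scale degree 5 of A# harmonic minor is E#.
A major third (4 semitones) above E# lands on the letter G, giving G##.

G##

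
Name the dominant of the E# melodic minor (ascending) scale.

B#

Degree 5 takes the letter 4 steps above E, which is B.
In melodic minor (ascending), degree 5 sits 7 semitones above the tonic. E# + 7 semitones is pitch class 0, spelled on B as B#.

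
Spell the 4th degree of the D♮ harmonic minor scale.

G

The D harmonic minor scale runs D E F G A Bb C#.
Degree 4 is G.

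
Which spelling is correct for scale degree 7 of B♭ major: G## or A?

A

Each scale degree takes a distinct letter name. Degree 7 of a scale on B must use the letter A.
A and G## are enharmonically the same pitch, but only A uses the letter A, so it is the correct spelling here.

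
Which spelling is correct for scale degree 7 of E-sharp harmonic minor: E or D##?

D##

Each scale degree takes a distinct letter name. Degree 7 of a scale on E must use the letter D.
D## and E are enharmonically the same pitch, but only D## uses the letter D, so it is the correct spelling here.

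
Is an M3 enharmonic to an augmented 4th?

A major third spans 4 semitones; an augmented fourth spans 6.
The spans differ, so they are not enharmonic equivalents.

No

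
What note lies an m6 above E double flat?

A sixth above E lands on the letter C.
A minor sixth spans 8 semitones, so Ebb moves to pitch class 10. On the letter C that is Cbb.

Cbb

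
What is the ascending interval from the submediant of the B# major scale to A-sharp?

minor second

The submediant of B# major is G##.
G## up to A#: letters G→A make it a second; 1 semitone makes it minor.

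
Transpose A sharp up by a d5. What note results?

E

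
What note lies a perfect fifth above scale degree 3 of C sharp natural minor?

B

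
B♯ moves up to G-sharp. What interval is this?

Counting letters B–C–D–E–F–G gives a sixth.
B#→G# = 8 semitones, 1 narrower than the major sixth (9), so minor.

minor sixth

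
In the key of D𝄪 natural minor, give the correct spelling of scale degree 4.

The D## natural minor scale runs D## E## F## G## A## B# C##.
Degree 4 is G##.

G##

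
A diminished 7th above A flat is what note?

A up a major seventh is G#, so the target letter is G.
From Ab, a diminished seventh is 9 semitones up: Gbb.

Gbb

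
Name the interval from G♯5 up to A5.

Counting letters G–A gives a second.
G#→A = 1 semitone, 1 narrower than the major second (2), so minor.

minor second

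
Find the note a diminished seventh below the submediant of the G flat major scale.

The submediant of Gb major is Eb.
A diminished seventh (9 semitones) below Eb lands on the letter F, giving F#.

F#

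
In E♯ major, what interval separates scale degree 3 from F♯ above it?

diminished seventh

Scale degree 3 of E# major is G##.
G## up to F#: letters G→F make it a seventh; 9 semitones makes it diminished.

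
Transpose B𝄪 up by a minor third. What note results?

B up a major third is D#, so the target letter is D.
From B##, a minor third is 3 semitones up: D##.

D##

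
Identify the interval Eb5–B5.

The letter names run E→B, a span of 4 letter steps, so the interval is some kind of fifth.
Eb to B is 8 semitones. A perfect fifth is 7, so 8 makes it augmented.

augmented fifth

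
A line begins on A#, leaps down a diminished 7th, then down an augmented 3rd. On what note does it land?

G#

A diminished seventh down from A# is B## (letter B, 9 semitones down).
An augmented third down from B## is G# (letter G, 5 semitones down).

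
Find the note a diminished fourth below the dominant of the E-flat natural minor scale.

The dominant of Eb natural minor is Bb.
A diminished fourth (4 semitones) below Bb lands on the letter F, giving F#.

F#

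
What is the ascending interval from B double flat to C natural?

Counting letters B–C gives a second.
Bbb→C = 3 semitones, 1 wider than the major second (2), so augmented.

augmented second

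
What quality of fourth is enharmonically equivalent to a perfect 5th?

doubly augmented

A perfect fifth spans 7 semitones.
A fourth spanning 7 semitones is doubly augmented (the perfect fourth is 5).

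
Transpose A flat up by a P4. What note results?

Db

A fourth above A lands on the letter D.
A perfect fourth spans 5 semitones, so Ab moves to pitch class 1. On the letter D that is Db.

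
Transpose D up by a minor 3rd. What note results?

D up a major third is F#, so the target letter is F.
From D, a minor third is 3 semitones up: F.

F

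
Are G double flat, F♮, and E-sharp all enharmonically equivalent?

Yes

Gbb is pitch class 5; F is pitch class 5; E# is pitch class 5.
All spellings map to pitch class 5, so they are enharmonically equivalent.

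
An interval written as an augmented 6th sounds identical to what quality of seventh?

An augmented sixth spans 10 semitones.
A seventh spanning 10 semitones is minor (the major seventh is 11).

minor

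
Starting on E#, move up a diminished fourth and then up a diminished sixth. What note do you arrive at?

Fb

A diminished fourth up from E# is A (letter A, 4 semitones up).
A diminished sixth up from A is Fb (letter F, 7 semitones up).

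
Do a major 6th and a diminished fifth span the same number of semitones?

No

A major sixth spans 9 semitones; a diminished fifth spans 6.
The spans differ, so they are not enharmonic equivalents.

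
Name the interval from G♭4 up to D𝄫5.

The letter names run G→D, a span of 4 letter steps, so the interval is some kind of fifth.
Gb to Dbb is 6 semitones. A perfect fifth is 7, so 6 makes it diminished.

diminished fifth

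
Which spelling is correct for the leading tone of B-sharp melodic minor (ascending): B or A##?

Each scale degree takes a distinct letter name. Degree 7 of a scale on B must use the letter A.
A## and B are enharmonically the same pitch, but only A## uses the letter A, so it is the correct spelling here.

A##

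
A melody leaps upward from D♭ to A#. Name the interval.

Counting letters D–E–F–G–A gives a fifth.
Db→A# = 9 semitones, 2 wider than the perfect fifth (7), so doubly augmented.

doubly augmented fifth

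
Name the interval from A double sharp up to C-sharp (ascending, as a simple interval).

diminished third

Counting letters A–B–C gives a third.
A##→C# = 2 semitones, 2 narrower than the major third (4), so diminished.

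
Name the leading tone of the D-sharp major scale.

C##

The D# major scale runs D# E# F## G# A# B# C##.
Degree 7 is C##.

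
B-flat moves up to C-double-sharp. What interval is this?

doubly augmented second

The letter names run B→C, a span of 1 letter step, so the interval is some kind of second.
Bb to C## is 4 semitones. A major second is 2, so 4 makes it doubly augmented.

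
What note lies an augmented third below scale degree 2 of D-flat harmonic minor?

Scale degree 2 of Db harmonic minor is Eb.
An augmented third (5 semitones) below Eb lands on the letter C, giving Cbb.

Cbb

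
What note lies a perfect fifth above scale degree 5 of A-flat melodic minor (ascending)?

Bb

Scale degree 5 of Ab melodic minor (ascending) is Eb.
A perfect fifth (7 semitones) above Eb lands on the letter B, giving Bb.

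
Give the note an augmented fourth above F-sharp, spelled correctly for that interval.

F up a perfect fourth is Bb, so the target letter is B.
From F#, an augmented fourth is 6 semitones up: B#.

B#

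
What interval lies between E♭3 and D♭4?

minor seventh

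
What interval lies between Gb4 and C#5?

Counting letters G–A–B–C gives a fourth.
Gb→C# = 7 semitones, 2 wider than the perfect fourth (5), so doubly augmented.

doubly augmented fourth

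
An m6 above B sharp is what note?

G#

B up a major sixth is G#, so the target letter is G.
From B#, a minor sixth is 8 semitones up: G#.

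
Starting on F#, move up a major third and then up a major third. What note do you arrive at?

A major third up from F# is A# (letter A, 4 semitones up).
A major third up from A# is C## (letter C, 4 semitones up).

C##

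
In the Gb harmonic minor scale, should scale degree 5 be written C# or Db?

Each scale degree takes a distinct letter name. Degree 5 of a scale on G must use the letter D.
Db and C# are enharmonically the same pitch, but only Db uses the letter D, so it is the correct spelling here.

Db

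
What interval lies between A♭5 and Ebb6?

Counting letters A–B–C–D–E gives a fifth.
Ab→Ebb = 6 semitones, 1 narrower than the perfect fifth (7), so diminished.

diminished fifth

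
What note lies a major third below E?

A third below E lands on the letter C.
A major third spans 4 semitones, so E moves to pitch class 0. On the letter C that is C.

C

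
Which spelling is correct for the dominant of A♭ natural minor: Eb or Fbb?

Each scale degree takes a distinct letter name. Degree 5 of a scale on A must use the letter E.
Eb and Fbb are enharmonically the same pitch, but only Eb uses the letter E, so it is the correct spelling here.

Eb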